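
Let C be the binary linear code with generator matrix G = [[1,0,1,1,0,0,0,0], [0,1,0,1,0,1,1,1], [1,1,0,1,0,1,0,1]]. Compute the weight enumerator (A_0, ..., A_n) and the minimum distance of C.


Weight distribution: A_0 = 1, A_2 = 1, A_3 = 2, A_4 = 1, A_5 = 2, A_6 = 1. Minimum distance d = 2.

Enumerate all 2^3 = 8 messages m ∈ F_2^3.
For each, compute codeword c = mG in F_2^8, then tally its weight.
  m = 000 → c = 00000000, weight = 0.
  m = 100 → c = 10110000, weight = 3.
  m = 010 → c = 01010111, weight = 5.
  m = 110 → c = 11100111, weight = 6.
  m = 001 → c = 11010101, weight = 5.
  m = 101 → c = 01100101, weight = 4.
  m = 011 → c = 10000010, weight = 2.
  m = 111 → c = 00110010, weight = 3.
Tally weights:
  weight 0: 1 codewords.
  weight 2: 1 codewords.
  weight 3: 2 codewords.
  weight 4: 1 codewords.
  weight 5: 2 codewords.
  weight 6: 1 codewords.
Minimum distance d = smallest w > 0 with A_w > 0 = 2.
Sanity: Σ A_w = 8 = 2^3 = 8 ✓.


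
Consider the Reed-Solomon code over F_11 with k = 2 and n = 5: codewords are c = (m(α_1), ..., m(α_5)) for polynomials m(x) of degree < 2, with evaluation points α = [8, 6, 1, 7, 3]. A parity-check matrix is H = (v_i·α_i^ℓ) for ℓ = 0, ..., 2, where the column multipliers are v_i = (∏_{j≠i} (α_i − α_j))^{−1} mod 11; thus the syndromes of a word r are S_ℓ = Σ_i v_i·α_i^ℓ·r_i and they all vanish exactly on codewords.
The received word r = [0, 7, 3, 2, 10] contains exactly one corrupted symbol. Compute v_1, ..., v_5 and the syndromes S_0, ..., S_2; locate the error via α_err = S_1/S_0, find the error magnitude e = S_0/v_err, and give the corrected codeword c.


S = (10, 5, 8), error at position 2, error magnitude e = 3, c = [0, 4, 3, 2, 10].

Step 1: column multipliers v_i = (∏_{j≠i}(α_i − α_j))^{−1} mod 11.
  i = 1 (α = 8): (8−6)(8−1)(8−7)(8−3) = 2·7·1·5 = 70 ≡ 4, so v_1 = 4^{−1} = 3 (mod 11).
  i = 2 (α = 6): (6−8)(6−1)(6−7)(6−3) = (−2)·5·(−1)·3 = 30 ≡ 8, so v_2 = 8^{−1} = 7 (mod 11).
  i = 3 (α = 1): (1−8)(1−6)(1−7)(1−3) = (−7)·(−5)·(−6)·(−2) = 420 ≡ 2, so v_3 = 2^{−1} = 6 (mod 11).
  i = 4 (α = 7): (7−8)(7−6)(7−1)(7−3) = (−1)·1·6·4 = −24 ≡ 9, so v_4 = 9^{−1} = 5 (mod 11).
  i = 5 (α = 3): (3−8)(3−6)(3−1)(3−7) = (−5)·(−3)·2·(−4) = −120 ≡ 1, so v_5 = 1^{−1} = 1 (mod 11).
  v = [3, 7, 6, 5, 1].
Step 2: syndromes of r = [0, 7, 3, 2, 10] (all sums mod 11).
  S_0 = Σ v_i r_i = 3·0 + 7·7 + 6·3 + 5·2 + 1·10 = 87 ≡ 10.
  S_1 = Σ v_i α_i r_i = 3·8·0 + 7·6·7 + 6·1·3 + 5·7·2 + 1·3·10 = 412 ≡ 5.
  α_i^2 mod 11 = [9, 3, 1, 5, 9].
  S_2 = Σ v_i α_i^2 r_i = 3·9·0 + 7·3·7 + 6·1·3 + 5·5·2 + 1·9·10 = 305 ≡ 8.
  S = (10, 5, 8) ≠ 0, so r is not a codeword (an error is present).
Step 3: locate the error. For a single error e at position i, S_ℓ = v_i·e·α_i^ℓ, so α_err = S_1/S_0.
  S_0^{−1} = 10^{−1} = 10 (mod 11), so α_err = 5·10 = 50 ≡ 6 = α_2. Error position i = 2.
  Consistency check: S_2/S_1 = 8·9 = 72 ≡ 6 = α_err ✓ (single-error assumption holds).
Step 4: error magnitude e = S_0/v_2 = S_0·∏_{j≠2}(α_2 − α_j) = 10·8 = 80 ≡ 3 (mod 11).
Step 5: correct position 2: c_2 = r_2 − e = 7 − 3 ≡ 4 (mod 11). Hence c = [0, 4, 3, 2, 10].
  Check: interpolating c through the α_i gives m(x) = 5 + 9·x (degree < 2) with m(α_i) = c_i for every i, so c is indeed a codeword.


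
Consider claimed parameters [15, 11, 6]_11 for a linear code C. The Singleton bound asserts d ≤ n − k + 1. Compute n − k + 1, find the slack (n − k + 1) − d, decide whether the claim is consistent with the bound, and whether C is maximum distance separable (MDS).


Singleton RHS = n − k + 1 = 5, slack = -1, bound violated (no such code; not MDS).

Singleton bound: d ≤ n − k + 1.
Here n = 15, k = 11, so n − k + 1 = 5.
Given d = 6, check d ≤ 5: NO.
Slack = (n − k + 1) − d = -1.
The slack is negative: d = 6 exceeds n − k + 1 = 5 by 1, so the Singleton bound is violated and no linear [15, 11, 6]_11 code can exist. In particular it is not MDS (MDS requires d = n − k + 1 exactly).
Description: the claimed parameters are [15, 11, 6]_11; such a code would be impossible (violates the Singleton bound).


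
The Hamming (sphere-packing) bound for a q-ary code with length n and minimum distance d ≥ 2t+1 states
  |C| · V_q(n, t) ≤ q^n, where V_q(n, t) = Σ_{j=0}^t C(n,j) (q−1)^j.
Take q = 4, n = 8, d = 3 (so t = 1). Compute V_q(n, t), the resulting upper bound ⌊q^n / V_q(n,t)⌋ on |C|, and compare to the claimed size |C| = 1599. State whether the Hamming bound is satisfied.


V_q(n, t) = 25, q^n = 65536, Hamming bound = 2621, |C| = 1599 ≤ bound (satisfied).

Step 1: Compute V_q(n, t) = Σ_{j=0}^1 C(n, j) (q−1)^j.
  j = 0: C(8,0)·(3)^0 = 1·1 = 1.
  j = 1: C(8,1)·(3)^1 = 8·3 = 24.
  V_q(n, t) = 1 + 24 = 25.
Step 2: q^n = 4^8 = 65536.
Step 3: Hamming bound ⌊q^n / V_q(n,t)⌋ = ⌊65536/25⌋ = 2621.
Step 4: Compare |C| = 1599 to 2621: satisfied.
The claimed |C| lies below the Hamming bound.


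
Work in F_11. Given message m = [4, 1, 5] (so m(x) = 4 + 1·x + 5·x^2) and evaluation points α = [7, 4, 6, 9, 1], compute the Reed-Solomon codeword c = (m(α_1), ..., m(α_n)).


c = [3, 0, 3, 0, 10]

Message polynomial: m(x) = 4 + 1·x + 5·x^2 (mod 11).
For each evaluation point α_i, compute m(α_i) mod 11:
  α_1 = 7: Horner steps 5 → 3 → 3, so m(7) = 3.
  α_2 = 4: Horner steps 5 → 10 → 0, so m(4) = 0.
  α_3 = 6: Horner steps 5 → 9 → 3, so m(6) = 3.
  α_4 = 9: Horner steps 5 → 2 → 0, so m(9) = 0.
  α_5 = 1: Horner steps 5 → 6 → 10, so m(1) = 10.
Codeword c = [3, 0, 3, 0, 10] ∈ F_11^5.


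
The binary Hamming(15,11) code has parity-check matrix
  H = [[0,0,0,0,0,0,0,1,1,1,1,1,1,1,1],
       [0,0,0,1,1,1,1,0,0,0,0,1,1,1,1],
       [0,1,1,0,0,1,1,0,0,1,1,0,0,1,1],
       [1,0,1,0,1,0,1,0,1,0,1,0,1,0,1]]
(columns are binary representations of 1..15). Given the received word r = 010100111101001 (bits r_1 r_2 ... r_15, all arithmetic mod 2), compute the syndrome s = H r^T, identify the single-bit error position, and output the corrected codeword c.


s = (1, 0, 0, 1)^T, error position = 9, corrected codeword c = 010100110101001

Compute s = H r^T mod 2 one row at a time:
  s_1 = 1 + 1 + 1 + 0 + 1 + 0 + 0 + 1 = 5 ≡ 1 (mod 2).
  s_2 = 1 + 0 + 0 + 1 + 1 + 0 + 0 + 1 = 4 ≡ 0 (mod 2).
  s_3 = 1 + 0 + 0 + 1 + 1 + 0 + 0 + 1 = 4 ≡ 0 (mod 2).
  s_4 = 0 + 0 + 0 + 1 + 1 + 0 + 0 + 1 = 3 ≡ 1 (mod 2).
s = (1, 0, 0, 1)^T — this equals column 9 of H (binary 1001), so error is at position 9.
Correct: flip bit 9 of r = 010100111101001 to get c = 010100110101001.


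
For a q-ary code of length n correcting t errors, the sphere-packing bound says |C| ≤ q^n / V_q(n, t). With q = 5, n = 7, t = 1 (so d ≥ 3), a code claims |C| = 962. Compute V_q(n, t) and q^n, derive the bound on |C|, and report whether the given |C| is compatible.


V_q(n, t) = 29, q^n = 78125, Hamming bound = 2693, |C| = 962 ≤ bound (satisfied).

Step 1: Compute V_q(n, t) = Σ_{j=0}^1 C(n, j) (q−1)^j.
  j = 0: C(7,0)·(4)^0 = 1·1 = 1.
  j = 1: C(7,1)·(4)^1 = 7·4 = 28.
  V_q(n, t) = 1 + 28 = 29.
Step 2: q^n = 5^7 = 78125.
Step 3: Hamming bound ⌊q^n / V_q(n,t)⌋ = ⌊78125/29⌋ = 2693.
Step 4: Compare |C| = 962 to 2693: satisfied.
The claimed |C| lies below the Hamming bound.


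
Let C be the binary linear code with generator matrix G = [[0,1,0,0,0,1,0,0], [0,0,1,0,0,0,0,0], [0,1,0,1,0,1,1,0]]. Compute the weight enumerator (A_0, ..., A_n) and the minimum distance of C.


Weight distribution: A_0 = 1, A_1 = 1, A_2 = 2, A_3 = 2, A_4 = 1, A_5 = 1. Minimum distance d = 1.

Enumerate all 2^3 = 8 messages m ∈ F_2^3.
For each, compute codeword c = mG in F_2^8, then tally its weight.
  m = 000 → c = 00000000, weight = 0.
  m = 100 → c = 01000100, weight = 2.
  m = 010 → c = 00100000, weight = 1.
  m = 110 → c = 01100100, weight = 3.
  m = 001 → c = 01010110, weight = 4.
  m = 101 → c = 00010010, weight = 2.
  m = 011 → c = 01110110, weight = 5.
  m = 111 → c = 00110010, weight = 3.
Tally weights:
  weight 0: 1 codewords.
  weight 1: 1 codewords.
  weight 2: 2 codewords.
  weight 3: 2 codewords.
  weight 4: 1 codewords.
  weight 5: 1 codewords.
Minimum distance d = smallest w > 0 with A_w > 0 = 1.
Sanity: Σ A_w = 8 = 2^3 = 8 ✓.


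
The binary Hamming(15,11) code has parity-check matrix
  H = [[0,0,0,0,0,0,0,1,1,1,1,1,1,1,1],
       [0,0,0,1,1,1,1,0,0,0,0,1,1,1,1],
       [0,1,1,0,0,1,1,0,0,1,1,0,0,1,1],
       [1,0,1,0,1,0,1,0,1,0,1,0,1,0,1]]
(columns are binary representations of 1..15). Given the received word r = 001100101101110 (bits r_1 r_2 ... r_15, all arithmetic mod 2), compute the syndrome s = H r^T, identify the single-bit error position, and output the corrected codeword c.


s = (1, 1, 0, 0)^T, error position = 12, corrected codeword c = 001100101100110

Compute s = H r^T mod 2 one row at a time:
  s_1 = 0 + 1 + 1 + 0 + 1 + 1 + 1 + 0 = 5 ≡ 1 (mod 2).
  s_2 = 1 + 0 + 0 + 1 + 1 + 1 + 1 + 0 = 5 ≡ 1 (mod 2).
  s_3 = 0 + 1 + 0 + 1 + 1 + 0 + 1 + 0 = 4 ≡ 0 (mod 2).
  s_4 = 0 + 1 + 0 + 1 + 1 + 0 + 1 + 0 = 4 ≡ 0 (mod 2).
s = (1, 1, 0, 0)^T — this equals column 12 of H (binary 1100), so error is at position 12.
Correct: flip bit 12 of r = 001100101101110 to get c = 001100101100110.


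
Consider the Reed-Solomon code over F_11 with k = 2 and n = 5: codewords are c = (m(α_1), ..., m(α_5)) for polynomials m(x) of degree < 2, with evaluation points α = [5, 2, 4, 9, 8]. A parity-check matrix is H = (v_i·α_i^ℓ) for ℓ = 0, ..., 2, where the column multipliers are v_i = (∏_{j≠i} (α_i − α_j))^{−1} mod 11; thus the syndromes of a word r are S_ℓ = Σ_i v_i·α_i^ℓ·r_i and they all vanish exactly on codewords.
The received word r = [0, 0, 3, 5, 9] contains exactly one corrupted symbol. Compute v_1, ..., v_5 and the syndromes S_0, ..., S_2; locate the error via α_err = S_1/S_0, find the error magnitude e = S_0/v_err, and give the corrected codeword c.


S = (4, 9, 1), error at position 1, error magnitude e = 1, c = [10, 0, 3, 5, 9].

Step 1: column multipliers v_i = (∏_{j≠i}(α_i − α_j))^{−1} mod 11.
  i = 1 (α = 5): (5−2)(5−4)(5−9)(5−8) = 3·1·(−4)·(−3) = 36 ≡ 3, so v_1 = 3^{−1} = 4 (mod 11).
  i = 2 (α = 2): (2−5)(2−4)(2−9)(2−8) = (−3)·(−2)·(−7)·(−6) = 252 ≡ 10, so v_2 = 10^{−1} = 10 (mod 11).
  i = 3 (α = 4): (4−5)(4−2)(4−9)(4−8) = (−1)·2·(−5)·(−4) = −40 ≡ 4, so v_3 = 4^{−1} = 3 (mod 11).
  i = 4 (α = 9): (9−5)(9−2)(9−4)(9−8) = 4·7·5·1 = 140 ≡ 8, so v_4 = 8^{−1} = 7 (mod 11).
  i = 5 (α = 8): (8−5)(8−2)(8−4)(8−9) = 3·6·4·(−1) = −72 ≡ 5, so v_5 = 5^{−1} = 9 (mod 11).
  v = [4, 10, 3, 7, 9].
Step 2: syndromes of r = [0, 0, 3, 5, 9] (all sums mod 11).
  S_0 = Σ v_i r_i = 4·0 + 10·0 + 3·3 + 7·5 + 9·9 = 125 ≡ 4.
  S_1 = Σ v_i α_i r_i = 4·5·0 + 10·2·0 + 3·4·3 + 7·9·5 + 9·8·9 = 999 ≡ 9.
  α_i^2 mod 11 = [3, 4, 5, 4, 9].
  S_2 = Σ v_i α_i^2 r_i = 4·3·0 + 10·4·0 + 3·5·3 + 7·4·5 + 9·9·9 = 914 ≡ 1.
  S = (4, 9, 1) ≠ 0, so r is not a codeword (an error is present).
Step 3: locate the error. For a single error e at position i, S_ℓ = v_i·e·α_i^ℓ, so α_err = S_1/S_0.
  S_0^{−1} = 4^{−1} = 3 (mod 11), so α_err = 9·3 = 27 ≡ 5 = α_1. Error position i = 1.
  Consistency check: S_2/S_1 = 1·5 = 5 ≡ 5 = α_err ✓ (single-error assumption holds).
Step 4: error magnitude e = S_0/v_1 = S_0·∏_{j≠1}(α_1 − α_j) = 4·3 = 12 ≡ 1 (mod 11).
Step 5: correct position 1: c_1 = r_1 − e = 0 − 1 ≡ 10 (mod 11). Hence c = [10, 0, 3, 5, 9].
  Check: interpolating c through the α_i gives m(x) = 8 + 7·x (degree < 2) with m(α_i) = c_i for every i, so c is indeed a codeword.


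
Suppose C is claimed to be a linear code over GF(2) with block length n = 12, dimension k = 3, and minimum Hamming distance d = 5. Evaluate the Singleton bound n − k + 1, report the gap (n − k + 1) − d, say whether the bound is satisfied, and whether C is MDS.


Singleton RHS = n − k + 1 = 10, slack = 5, bound satisfied, not MDS.

Singleton bound: d ≤ n − k + 1.
Here n = 12, k = 3, so n − k + 1 = 10.
Given d = 5, check d ≤ 10: YES.
Slack = (n − k + 1) − d = 5.
The code is NOT MDS (slack = 5 > 0).
Description: the claimed parameters are [12, 3, 5]_2; such a code would be non-MDS.


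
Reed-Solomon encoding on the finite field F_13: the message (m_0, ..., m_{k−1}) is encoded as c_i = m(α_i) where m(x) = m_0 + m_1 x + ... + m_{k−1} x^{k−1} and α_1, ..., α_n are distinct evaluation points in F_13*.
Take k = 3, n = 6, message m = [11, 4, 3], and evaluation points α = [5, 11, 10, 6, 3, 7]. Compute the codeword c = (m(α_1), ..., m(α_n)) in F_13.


c = [2, 2, 0, 0, 11, 4]

Message polynomial: m(x) = 11 + 4·x + 3·x^2 (mod 13).
For each evaluation point α_i, compute m(α_i) mod 13:
  α_1 = 5: Horner steps 3 → 6 → 2, so m(5) = 2.
  α_2 = 11: Horner steps 3 → 11 → 2, so m(11) = 2.
  α_3 = 10: Horner steps 3 → 8 → 0, so m(10) = 0.
  α_4 = 6: Horner steps 3 → 9 → 0, so m(6) = 0.
  α_5 = 3: Horner steps 3 → 0 → 11, so m(3) = 11.
  α_6 = 7: Horner steps 3 → 12 → 4, so m(7) = 4.
Codeword c = [2, 2, 0, 0, 11, 4] ∈ F_13^6.


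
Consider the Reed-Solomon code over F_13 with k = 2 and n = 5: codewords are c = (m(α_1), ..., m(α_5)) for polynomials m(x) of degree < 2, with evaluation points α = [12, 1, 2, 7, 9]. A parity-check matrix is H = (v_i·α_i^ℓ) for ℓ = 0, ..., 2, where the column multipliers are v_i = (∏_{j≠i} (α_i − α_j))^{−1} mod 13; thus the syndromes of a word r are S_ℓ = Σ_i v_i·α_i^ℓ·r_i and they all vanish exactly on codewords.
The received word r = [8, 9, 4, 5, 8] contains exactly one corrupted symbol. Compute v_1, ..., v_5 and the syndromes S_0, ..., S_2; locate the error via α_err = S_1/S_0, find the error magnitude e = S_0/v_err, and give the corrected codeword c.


S = (11, 2, 11), error at position 1, error magnitude e = 2, c = [6, 9, 4, 5, 8].

Step 1: column multipliers v_i = (∏_{j≠i}(α_i − α_j))^{−1} mod 13.
  i = 1 (α = 12): (12−1)(12−2)(12−7)(12−9) = 11·10·5·3 = 1650 ≡ 12, so v_1 = 12^{−1} = 12 (mod 13).
  i = 2 (α = 1): (1−12)(1−2)(1−7)(1−9) = (−11)·(−1)·(−6)·(−8) = 528 ≡ 8, so v_2 = 8^{−1} = 5 (mod 13).
  i = 3 (α = 2): (2−12)(2−1)(2−7)(2−9) = (−10)·1·(−5)·(−7) = −350 ≡ 1, so v_3 = 1^{−1} = 1 (mod 13).
  i = 4 (α = 7): (7−12)(7−1)(7−2)(7−9) = (−5)·6·5·(−2) = 300 ≡ 1, so v_4 = 1^{−1} = 1 (mod 13).
  i = 5 (α = 9): (9−12)(9−1)(9−2)(9−7) = (−3)·8·7·2 = −336 ≡ 2, so v_5 = 2^{−1} = 7 (mod 13).
  v = [12, 5, 1, 1, 7].
Step 2: syndromes of r = [8, 9, 4, 5, 8] (all sums mod 13).
  S_0 = Σ v_i r_i = 12·8 + 5·9 + 1·4 + 1·5 + 7·8 = 206 ≡ 11.
  S_1 = Σ v_i α_i r_i = 12·12·8 + 5·1·9 + 1·2·4 + 1·7·5 + 7·9·8 = 1744 ≡ 2.
  α_i^2 mod 13 = [1, 1, 4, 10, 3].
  S_2 = Σ v_i α_i^2 r_i = 12·1·8 + 5·1·9 + 1·4·4 + 1·10·5 + 7·3·8 = 375 ≡ 11.
  S = (11, 2, 11) ≠ 0, so r is not a codeword (an error is present).
Step 3: locate the error. For a single error e at position i, S_ℓ = v_i·e·α_i^ℓ, so α_err = S_1/S_0.
  S_0^{−1} = 11^{−1} = 6 (mod 13), so α_err = 2·6 = 12 ≡ 12 = α_1. Error position i = 1.
  Consistency check: S_2/S_1 = 11·7 = 77 ≡ 12 = α_err ✓ (single-error assumption holds).
Step 4: error magnitude e = S_0/v_1 = S_0·∏_{j≠1}(α_1 − α_j) = 11·12 = 132 ≡ 2 (mod 13).
Step 5: correct position 1: c_1 = r_1 − e = 8 − 2 ≡ 6 (mod 13). Hence c = [6, 9, 4, 5, 8].
  Check: interpolating c through the α_i gives m(x) = 1 + 8·x (degree < 2) with m(α_i) = c_i for every i, so c is indeed a codeword.


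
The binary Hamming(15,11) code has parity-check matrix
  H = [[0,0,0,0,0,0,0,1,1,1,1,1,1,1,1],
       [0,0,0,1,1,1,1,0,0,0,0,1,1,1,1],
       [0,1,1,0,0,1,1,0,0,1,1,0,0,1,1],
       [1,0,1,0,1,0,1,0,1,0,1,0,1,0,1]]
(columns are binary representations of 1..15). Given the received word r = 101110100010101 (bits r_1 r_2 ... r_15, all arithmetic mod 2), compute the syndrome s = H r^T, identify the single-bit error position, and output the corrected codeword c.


s = (1, 1, 0, 1)^T, error position = 13, corrected codeword c = 101110100010001

Compute s = H r^T mod 2 one row at a time:
  s_1 = 0 + 0 + 0 + 1 + 0 + 1 + 0 + 1 = 3 ≡ 1 (mod 2).
  s_2 = 1 + 1 + 0 + 1 + 0 + 1 + 0 + 1 = 5 ≡ 1 (mod 2).
  s_3 = 0 + 1 + 0 + 1 + 0 + 1 + 0 + 1 = 4 ≡ 0 (mod 2).
  s_4 = 1 + 1 + 1 + 1 + 0 + 1 + 1 + 1 = 7 ≡ 1 (mod 2).
s = (1, 1, 0, 1)^T — this equals column 13 of H (binary 1101), so error is at position 13.
Correct: flip bit 13 of r = 101110100010101 to get c = 101110100010001.


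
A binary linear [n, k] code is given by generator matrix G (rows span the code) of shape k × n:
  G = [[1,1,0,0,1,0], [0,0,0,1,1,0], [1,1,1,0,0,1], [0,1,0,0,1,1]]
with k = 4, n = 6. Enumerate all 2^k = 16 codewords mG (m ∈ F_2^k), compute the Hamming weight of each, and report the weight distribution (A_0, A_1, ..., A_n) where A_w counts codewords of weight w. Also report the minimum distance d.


Weight distribution: A_0 = 1, A_2 = 3, A_3 = 8, A_4 = 3, A_6 = 1. Minimum distance d = 2.

Enumerate all 2^4 = 16 messages m ∈ F_2^4.
For each, compute codeword c = mG in F_2^6, then tally its weight.
  m = 0000 → c = 000000, weight = 0.
  m = 1000 → c = 110010, weight = 3.
  m = 0100 → c = 000110, weight = 2.
  m = 1100 → c = 110100, weight = 3.
  m = 0010 → c = 111001, weight = 4.
  m = 1010 → c = 001011, weight = 3.
  m = 0110 → c = 111111, weight = 6.
  m = 1110 → c = 001101, weight = 3.
  m = 0001 → c = 010011, weight = 3.
  m = 1001 → c = 100001, weight = 2.
  m = 0101 → c = 010101, weight = 3.
  m = 1101 → c = 100111, weight = 4.
  m = 0011 → c = 101010, weight = 3.
  m = 1011 → c = 011000, weight = 2.
  m = 0111 → c = 101100, weight = 3.
  m = 1111 → c = 011110, weight = 4.
Tally weights:
  weight 0: 1 codewords.
  weight 2: 3 codewords.
  weight 3: 8 codewords.
  weight 4: 3 codewords.
  weight 6: 1 codewords.
Minimum distance d = smallest w > 0 with A_w > 0 = 2.
Sanity: Σ A_w = 16 = 2^4 = 16 ✓.


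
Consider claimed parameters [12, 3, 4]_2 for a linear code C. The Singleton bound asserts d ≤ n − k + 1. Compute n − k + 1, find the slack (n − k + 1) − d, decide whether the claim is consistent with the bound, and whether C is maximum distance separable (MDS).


Singleton RHS = n − k + 1 = 10, slack = 6, bound satisfied, not MDS.

Singleton bound: d ≤ n − k + 1.
Here n = 12, k = 3, so n − k + 1 = 10.
Given d = 4, check d ≤ 10: YES.
Slack = (n − k + 1) − d = 6.
The code is NOT MDS (slack = 6 > 0).
Description: the claimed parameters are [12, 3, 4]_2; such a code would be non-MDS.


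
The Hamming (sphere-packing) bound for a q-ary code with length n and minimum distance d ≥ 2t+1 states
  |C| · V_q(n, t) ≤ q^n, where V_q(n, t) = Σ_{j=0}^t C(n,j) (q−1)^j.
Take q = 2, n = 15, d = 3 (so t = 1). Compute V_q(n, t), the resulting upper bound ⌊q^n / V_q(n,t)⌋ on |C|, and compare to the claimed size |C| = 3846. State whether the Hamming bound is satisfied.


V_q(n, t) = 16, q^n = 32768, Hamming bound = 2048, |C| = 3846 > bound (violated).

Step 1: Compute V_q(n, t) = Σ_{j=0}^1 C(n, j) (q−1)^j.
  j = 0: C(15,0)·(1)^0 = 1·1 = 1.
  j = 1: C(15,1)·(1)^1 = 15·1 = 15.
  V_q(n, t) = 1 + 15 = 16.
Step 2: q^n = 2^15 = 32768.
Step 3: Hamming bound ⌊q^n / V_q(n,t)⌋ = ⌊32768/16⌋ = 2048.
Step 4: Compare |C| = 3846 to 2048: violated.
The claimed |C| lies above the Hamming bound, so no 2-ary code of length 15 with d ≥ 3 can have 3846 codewords.


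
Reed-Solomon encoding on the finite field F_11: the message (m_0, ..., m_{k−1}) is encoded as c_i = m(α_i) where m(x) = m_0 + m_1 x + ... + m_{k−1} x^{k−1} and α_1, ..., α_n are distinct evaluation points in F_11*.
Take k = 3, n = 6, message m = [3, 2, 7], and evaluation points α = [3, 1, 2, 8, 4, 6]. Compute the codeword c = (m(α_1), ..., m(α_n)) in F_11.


c = [6, 1, 2, 5, 2, 3]

Message polynomial: m(x) = 3 + 2·x + 7·x^2 (mod 11).
For each evaluation point α_i, compute m(α_i) mod 11:
  α_1 = 3: Horner steps 7 → 1 → 6, so m(3) = 6.
  α_2 = 1: Horner steps 7 → 9 → 1, so m(1) = 1.
  α_3 = 2: Horner steps 7 → 5 → 2, so m(2) = 2.
  α_4 = 8: Horner steps 7 → 3 → 5, so m(8) = 5.
  α_5 = 4: Horner steps 7 → 8 → 2, so m(4) = 2.
  α_6 = 6: Horner steps 7 → 0 → 3, so m(6) = 3.
Codeword c = [6, 1, 2, 5, 2, 3] ∈ F_11^6.


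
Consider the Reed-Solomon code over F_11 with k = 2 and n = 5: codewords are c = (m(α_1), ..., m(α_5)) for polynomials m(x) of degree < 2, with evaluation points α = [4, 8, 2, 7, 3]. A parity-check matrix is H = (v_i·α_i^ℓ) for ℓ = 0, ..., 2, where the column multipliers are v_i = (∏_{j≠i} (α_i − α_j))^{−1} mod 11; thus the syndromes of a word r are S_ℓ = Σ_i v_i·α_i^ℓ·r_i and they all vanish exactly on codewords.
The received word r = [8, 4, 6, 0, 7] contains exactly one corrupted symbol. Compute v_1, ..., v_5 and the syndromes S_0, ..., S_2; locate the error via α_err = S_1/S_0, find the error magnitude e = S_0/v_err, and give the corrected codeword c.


S = (8, 9, 6), error at position 2, error magnitude e = 3, c = [8, 1, 6, 0, 7].

Step 1: column multipliers v_i = (∏_{j≠i}(α_i − α_j))^{−1} mod 11.
  i = 1 (α = 4): (4−8)(4−2)(4−7)(4−3) = (−4)·2·(−3)·1 = 24 ≡ 2, so v_1 = 2^{−1} = 6 (mod 11).
  i = 2 (α = 8): (8−4)(8−2)(8−7)(8−3) = 4·6·1·5 = 120 ≡ 10, so v_2 = 10^{−1} = 10 (mod 11).
  i = 3 (α = 2): (2−4)(2−8)(2−7)(2−3) = (−2)·(−6)·(−5)·(−1) = 60 ≡ 5, so v_3 = 5^{−1} = 9 (mod 11).
  i = 4 (α = 7): (7−4)(7−8)(7−2)(7−3) = 3·(−1)·5·4 = −60 ≡ 6, so v_4 = 6^{−1} = 2 (mod 11).
  i = 5 (α = 3): (3−4)(3−8)(3−2)(3−7) = (−1)·(−5)·1·(−4) = −20 ≡ 2, so v_5 = 2^{−1} = 6 (mod 11).
  v = [6, 10, 9, 2, 6].
Step 2: syndromes of r = [8, 4, 6, 0, 7] (all sums mod 11).
  S_0 = Σ v_i r_i = 6·8 + 10·4 + 9·6 + 2·0 + 6·7 = 184 ≡ 8.
  S_1 = Σ v_i α_i r_i = 6·4·8 + 10·8·4 + 9·2·6 + 2·7·0 + 6·3·7 = 746 ≡ 9.
  α_i^2 mod 11 = [5, 9, 4, 5, 9].
  S_2 = Σ v_i α_i^2 r_i = 6·5·8 + 10·9·4 + 9·4·6 + 2·5·0 + 6·9·7 = 1194 ≡ 6.
  S = (8, 9, 6) ≠ 0, so r is not a codeword (an error is present).
Step 3: locate the error. For a single error e at position i, S_ℓ = v_i·e·α_i^ℓ, so α_err = S_1/S_0.
  S_0^{−1} = 8^{−1} = 7 (mod 11), so α_err = 9·7 = 63 ≡ 8 = α_2. Error position i = 2.
  Consistency check: S_2/S_1 = 6·5 = 30 ≡ 8 = α_err ✓ (single-error assumption holds).
Step 4: error magnitude e = S_0/v_2 = S_0·∏_{j≠2}(α_2 − α_j) = 8·10 = 80 ≡ 3 (mod 11).
Step 5: correct position 2: c_2 = r_2 − e = 4 − 3 ≡ 1 (mod 11). Hence c = [8, 1, 6, 0, 7].
  Check: interpolating c through the α_i gives m(x) = 4 + 1·x (degree < 2) with m(α_i) = c_i for every i, so c is indeed a codeword.


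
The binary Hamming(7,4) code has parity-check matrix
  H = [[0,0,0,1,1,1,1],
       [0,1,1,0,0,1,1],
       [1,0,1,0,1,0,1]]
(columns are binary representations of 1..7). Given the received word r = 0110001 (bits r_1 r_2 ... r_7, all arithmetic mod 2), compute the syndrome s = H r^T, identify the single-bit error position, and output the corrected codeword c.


s = (1, 1, 0)^T, error position = 6, corrected codeword c = 0110011

Compute s = H r^T mod 2 one row at a time:
  s_1 = 0 + 0 + 0 + 1 = 1 ≡ 1 (mod 2).
  s_2 = 1 + 1 + 0 + 1 = 3 ≡ 1 (mod 2).
  s_3 = 0 + 1 + 0 + 1 = 2 ≡ 0 (mod 2).
s = (1, 1, 0)^T — this equals column 6 of H (binary 110), so error is at position 6.
Correct: flip bit 6 of r = 0110001 to get c = 0110011.


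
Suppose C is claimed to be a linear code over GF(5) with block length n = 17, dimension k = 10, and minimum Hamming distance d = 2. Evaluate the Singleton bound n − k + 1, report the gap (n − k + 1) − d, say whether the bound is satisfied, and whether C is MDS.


Singleton RHS = n − k + 1 = 8, slack = 6, bound satisfied, not MDS.

Singleton bound: d ≤ n − k + 1.
Here n = 17, k = 10, so n − k + 1 = 8.
Given d = 2, check d ≤ 8: YES.
Slack = (n − k + 1) − d = 6.
The code is NOT MDS (slack = 6 > 0).
Description: the claimed parameters are [17, 10, 2]_5; such a code would be non-MDS.


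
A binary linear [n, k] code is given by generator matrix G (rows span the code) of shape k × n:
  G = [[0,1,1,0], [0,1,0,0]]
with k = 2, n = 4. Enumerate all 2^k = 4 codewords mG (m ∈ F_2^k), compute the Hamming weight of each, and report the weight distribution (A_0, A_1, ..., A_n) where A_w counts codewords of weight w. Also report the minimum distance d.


Weight distribution: A_0 = 1, A_1 = 2, A_2 = 1. Minimum distance d = 1.

Enumerate all 2^2 = 4 messages m ∈ F_2^2.
For each, compute codeword c = mG in F_2^4, then tally its weight.
  m = 00 → c = 0000, weight = 0.
  m = 10 → c = 0110, weight = 2.
  m = 01 → c = 0100, weight = 1.
  m = 11 → c = 0010, weight = 1.
Tally weights:
  weight 0: 1 codewords.
  weight 1: 2 codewords.
  weight 2: 1 codewords.
Minimum distance d = smallest w > 0 with A_w > 0 = 1.
Sanity: Σ A_w = 4 = 2^2 = 4 ✓.


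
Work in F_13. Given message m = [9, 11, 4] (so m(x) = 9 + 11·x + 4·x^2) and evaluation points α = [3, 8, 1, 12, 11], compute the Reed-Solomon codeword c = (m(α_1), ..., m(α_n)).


c = [0, 2, 11, 2, 3]

Message polynomial: m(x) = 9 + 11·x + 4·x^2 (mod 13).
For each evaluation point α_i, compute m(α_i) mod 13:
  α_1 = 3: Horner steps 4 → 10 → 0, so m(3) = 0.
  α_2 = 8: Horner steps 4 → 4 → 2, so m(8) = 2.
  α_3 = 1: Horner steps 4 → 2 → 11, so m(1) = 11.
  α_4 = 12: Horner steps 4 → 7 → 2, so m(12) = 2.
  α_5 = 11: Horner steps 4 → 3 → 3, so m(11) = 3.
Codeword c = [0, 2, 11, 2, 3] ∈ F_13^5.


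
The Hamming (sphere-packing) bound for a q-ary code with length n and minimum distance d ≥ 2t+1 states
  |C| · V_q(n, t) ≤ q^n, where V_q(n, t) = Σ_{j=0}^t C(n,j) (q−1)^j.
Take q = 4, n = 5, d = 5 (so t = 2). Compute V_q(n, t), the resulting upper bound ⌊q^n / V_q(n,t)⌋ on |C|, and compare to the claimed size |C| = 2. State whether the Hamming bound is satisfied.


V_q(n, t) = 106, q^n = 1024, Hamming bound = 9, |C| = 2 ≤ bound (satisfied).

Step 1: Compute V_q(n, t) = Σ_{j=0}^2 C(n, j) (q−1)^j.
  j = 0: C(5,0)·(3)^0 = 1·1 = 1.
  j = 1: C(5,1)·(3)^1 = 5·3 = 15.
  j = 2: C(5,2)·(3)^2 = 10·9 = 90.
  V_q(n, t) = 1 + 15 + 90 = 106.
Step 2: q^n = 4^5 = 1024.
Step 3: Hamming bound ⌊q^n / V_q(n,t)⌋ = ⌊1024/106⌋ = 9.
Step 4: Compare |C| = 2 to 9: satisfied.
The claimed |C| lies below the Hamming bound.


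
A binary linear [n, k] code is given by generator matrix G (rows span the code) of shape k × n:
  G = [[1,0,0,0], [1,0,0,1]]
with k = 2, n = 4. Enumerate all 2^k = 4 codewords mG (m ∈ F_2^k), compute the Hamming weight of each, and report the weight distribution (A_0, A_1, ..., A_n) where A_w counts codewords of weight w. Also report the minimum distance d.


Weight distribution: A_0 = 1, A_1 = 2, A_2 = 1. Minimum distance d = 1.

Enumerate all 2^2 = 4 messages m ∈ F_2^2.
For each, compute codeword c = mG in F_2^4, then tally its weight.
  m = 00 → c = 0000, weight = 0.
  m = 10 → c = 1000, weight = 1.
  m = 01 → c = 1001, weight = 2.
  m = 11 → c = 0001, weight = 1.
Tally weights:
  weight 0: 1 codewords.
  weight 1: 2 codewords.
  weight 2: 1 codewords.
Minimum distance d = smallest w > 0 with A_w > 0 = 1.
Sanity: Σ A_w = 4 = 2^2 = 4 ✓.


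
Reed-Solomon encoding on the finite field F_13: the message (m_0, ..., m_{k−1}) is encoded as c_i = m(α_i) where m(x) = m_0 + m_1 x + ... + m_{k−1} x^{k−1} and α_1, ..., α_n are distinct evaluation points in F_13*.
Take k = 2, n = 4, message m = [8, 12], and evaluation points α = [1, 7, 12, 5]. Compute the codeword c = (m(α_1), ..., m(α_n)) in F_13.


c = [7, 1, 9, 3]

Message polynomial: m(x) = 8 + 12·x (mod 13).
For each evaluation point α_i, compute m(α_i) mod 13:
  α_1 = 1: Horner steps 12 → 7, so m(1) = 7.
  α_2 = 7: Horner steps 12 → 1, so m(7) = 1.
  α_3 = 12: Horner steps 12 → 9, so m(12) = 9.
  α_4 = 5: Horner steps 12 → 3, so m(5) = 3.
Codeword c = [7, 1, 9, 3] ∈ F_13^4.


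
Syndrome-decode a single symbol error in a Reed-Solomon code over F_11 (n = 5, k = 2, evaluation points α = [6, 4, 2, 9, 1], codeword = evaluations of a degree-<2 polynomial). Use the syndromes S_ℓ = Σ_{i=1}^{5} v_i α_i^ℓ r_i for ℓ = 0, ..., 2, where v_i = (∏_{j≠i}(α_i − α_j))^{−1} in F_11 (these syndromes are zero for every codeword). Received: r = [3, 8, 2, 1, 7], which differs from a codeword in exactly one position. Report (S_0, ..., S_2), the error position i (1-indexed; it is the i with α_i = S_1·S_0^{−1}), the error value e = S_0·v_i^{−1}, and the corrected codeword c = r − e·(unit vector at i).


S = (3, 3, 3), error at position 5, error magnitude e = 8, c = [3, 8, 2, 1, 10].

Step 1: column multipliers v_i = (∏_{j≠i}(α_i − α_j))^{−1} mod 11.
  i = 1 (α = 6): (6−4)(6−2)(6−9)(6−1) = 2·4·(−3)·5 = −120 ≡ 1, so v_1 = 1^{−1} = 1 (mod 11).
  i = 2 (α = 4): (4−6)(4−2)(4−9)(4−1) = (−2)·2·(−5)·3 = 60 ≡ 5, so v_2 = 5^{−1} = 9 (mod 11).
  i = 3 (α = 2): (2−6)(2−4)(2−9)(2−1) = (−4)·(−2)·(−7)·1 = −56 ≡ 10, so v_3 = 10^{−1} = 10 (mod 11).
  i = 4 (α = 9): (9−6)(9−4)(9−2)(9−1) = 3·5·7·8 = 840 ≡ 4, so v_4 = 4^{−1} = 3 (mod 11).
  i = 5 (α = 1): (1−6)(1−4)(1−2)(1−9) = (−5)·(−3)·(−1)·(−8) = 120 ≡ 10, so v_5 = 10^{−1} = 10 (mod 11).
  v = [1, 9, 10, 3, 10].
Step 2: syndromes of r = [3, 8, 2, 1, 7] (all sums mod 11).
  S_0 = Σ v_i r_i = 1·3 + 9·8 + 10·2 + 3·1 + 10·7 = 168 ≡ 3.
  S_1 = Σ v_i α_i r_i = 1·6·3 + 9·4·8 + 10·2·2 + 3·9·1 + 10·1·7 = 443 ≡ 3.
  α_i^2 mod 11 = [3, 5, 4, 4, 1].
  S_2 = Σ v_i α_i^2 r_i = 1·3·3 + 9·5·8 + 10·4·2 + 3·4·1 + 10·1·7 = 531 ≡ 3.
  S = (3, 3, 3) ≠ 0, so r is not a codeword (an error is present).
Step 3: locate the error. For a single error e at position i, S_ℓ = v_i·e·α_i^ℓ, so α_err = S_1/S_0.
  S_0^{−1} = 3^{−1} = 4 (mod 11), so α_err = 3·4 = 12 ≡ 1 = α_5. Error position i = 5.
  Consistency check: S_2/S_1 = 3·4 = 12 ≡ 1 = α_err ✓ (single-error assumption holds).
Step 4: error magnitude e = S_0/v_5 = S_0·∏_{j≠5}(α_5 − α_j) = 3·10 = 30 ≡ 8 (mod 11).
Step 5: correct position 5: c_5 = r_5 − e = 7 − 8 ≡ 10 (mod 11). Hence c = [3, 8, 2, 1, 10].
  Check: interpolating c through the α_i gives m(x) = 7 + 3·x (degree < 2) with m(α_i) = c_i for every i, so c is indeed a codeword.


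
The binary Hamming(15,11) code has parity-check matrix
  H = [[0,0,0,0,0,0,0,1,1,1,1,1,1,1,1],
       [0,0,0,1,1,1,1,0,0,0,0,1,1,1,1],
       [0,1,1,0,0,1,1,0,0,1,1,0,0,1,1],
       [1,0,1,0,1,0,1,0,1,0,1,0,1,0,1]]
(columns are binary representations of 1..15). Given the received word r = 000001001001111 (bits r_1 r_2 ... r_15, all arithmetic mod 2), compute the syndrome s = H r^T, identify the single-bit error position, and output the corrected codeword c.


s = (1, 1, 1, 1)^T, error position = 15, corrected codeword c = 000001001001110

Compute s = H r^T mod 2 one row at a time:
  s_1 = 0 + 1 + 0 + 0 + 1 + 1 + 1 + 1 = 5 ≡ 1 (mod 2).
  s_2 = 0 + 0 + 1 + 0 + 1 + 1 + 1 + 1 = 5 ≡ 1 (mod 2).
  s_3 = 0 + 0 + 1 + 0 + 0 + 0 + 1 + 1 = 3 ≡ 1 (mod 2).
  s_4 = 0 + 0 + 0 + 0 + 1 + 0 + 1 + 1 = 3 ≡ 1 (mod 2).
s = (1, 1, 1, 1)^T — this equals column 15 of H (binary 1111), so error is at position 15.
Correct: flip bit 15 of r = 000001001001111 to get c = 000001001001110.


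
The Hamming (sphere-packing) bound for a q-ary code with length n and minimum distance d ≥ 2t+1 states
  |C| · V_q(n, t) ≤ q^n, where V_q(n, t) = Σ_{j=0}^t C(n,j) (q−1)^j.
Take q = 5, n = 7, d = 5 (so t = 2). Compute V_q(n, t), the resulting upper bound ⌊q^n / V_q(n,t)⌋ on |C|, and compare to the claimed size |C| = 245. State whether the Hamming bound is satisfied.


V_q(n, t) = 365, q^n = 78125, Hamming bound = 214, |C| = 245 > bound (violated).

Step 1: Compute V_q(n, t) = Σ_{j=0}^2 C(n, j) (q−1)^j.
  j = 0: C(7,0)·(4)^0 = 1·1 = 1.
  j = 1: C(7,1)·(4)^1 = 7·4 = 28.
  j = 2: C(7,2)·(4)^2 = 21·16 = 336.
  V_q(n, t) = 1 + 28 + 336 = 365.
Step 2: q^n = 5^7 = 78125.
Step 3: Hamming bound ⌊q^n / V_q(n,t)⌋ = ⌊78125/365⌋ = 214.
Step 4: Compare |C| = 245 to 214: violated.
The claimed |C| lies above the Hamming bound, so no 5-ary code of length 7 with d ≥ 5 can have 245 codewords.


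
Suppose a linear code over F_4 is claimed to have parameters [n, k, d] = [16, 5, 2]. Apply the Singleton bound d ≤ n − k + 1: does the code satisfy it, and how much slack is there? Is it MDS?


Singleton RHS = n − k + 1 = 12, slack = 10, bound satisfied, not MDS.

Singleton bound: d ≤ n − k + 1.
Here n = 16, k = 5, so n − k + 1 = 12.
Given d = 2, check d ≤ 12: YES.
Slack = (n − k + 1) − d = 10.
The code is NOT MDS (slack = 10 > 0).
Description: the claimed parameters are [16, 5, 2]_4; such a code would be non-MDS.


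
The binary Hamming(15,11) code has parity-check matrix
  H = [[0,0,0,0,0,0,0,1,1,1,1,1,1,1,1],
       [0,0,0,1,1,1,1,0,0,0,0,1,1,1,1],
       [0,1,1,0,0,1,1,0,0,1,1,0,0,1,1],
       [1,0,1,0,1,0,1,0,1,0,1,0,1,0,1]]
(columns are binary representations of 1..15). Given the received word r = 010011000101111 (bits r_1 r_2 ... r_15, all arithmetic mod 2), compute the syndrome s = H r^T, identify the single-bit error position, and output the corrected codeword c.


s = (1, 0, 1, 1)^T, error position = 11, corrected codeword c = 010011000111111

Compute s = H r^T mod 2 one row at a time:
  s_1 = 0 + 0 + 1 + 0 + 1 + 1 + 1 + 1 = 5 ≡ 1 (mod 2).
  s_2 = 0 + 1 + 1 + 0 + 1 + 1 + 1 + 1 = 6 ≡ 0 (mod 2).
  s_3 = 1 + 0 + 1 + 0 + 1 + 0 + 1 + 1 = 5 ≡ 1 (mod 2).
  s_4 = 0 + 0 + 1 + 0 + 0 + 0 + 1 + 1 = 3 ≡ 1 (mod 2).
s = (1, 0, 1, 1)^T — this equals column 11 of H (binary 1011), so error is at position 11.
Correct: flip bit 11 of r = 010011000101111 to get c = 010011000111111.


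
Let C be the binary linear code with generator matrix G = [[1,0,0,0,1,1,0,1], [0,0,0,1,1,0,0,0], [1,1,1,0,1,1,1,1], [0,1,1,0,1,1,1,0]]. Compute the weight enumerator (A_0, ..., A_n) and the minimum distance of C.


Weight distribution: A_0 = 1, A_2 = 4, A_3 = 1, A_4 = 3, A_5 = 4, A_7 = 3. Minimum distance d = 2.

Enumerate all 2^4 = 16 messages m ∈ F_2^4.
For each, compute codeword c = mG in F_2^8, then tally its weight.
  m = 0000 → c = 00000000, weight = 0.
  m = 1000 → c = 10001101, weight = 4.
  m = 0100 → c = 00011000, weight = 2.
  m = 1100 → c = 10010101, weight = 4.
  m = 0010 → c = 11101111, weight = 7.
  m = 1010 → c = 01100010, weight = 3.
  m = 0110 → c = 11110111, weight = 7.
  m = 1110 → c = 01111010, weight = 5.
  m = 0001 → c = 01101110, weight = 5.
  m = 1001 → c = 11100011, weight = 5.
  m = 0101 → c = 01110110, weight = 5.
  m = 1101 → c = 11111011, weight = 7.
  m = 0011 → c = 10000001, weight = 2.
  m = 1011 → c = 00001100, weight = 2.
  m = 0111 → c = 10011001, weight = 4.
  m = 1111 → c = 00010100, weight = 2.
Tally weights:
  weight 0: 1 codewords.
  weight 2: 4 codewords.
  weight 3: 1 codewords.
  weight 4: 3 codewords.
  weight 5: 4 codewords.
  weight 7: 3 codewords.
Minimum distance d = smallest w > 0 with A_w > 0 = 2.
Sanity: Σ A_w = 16 = 2^4 = 16 ✓.


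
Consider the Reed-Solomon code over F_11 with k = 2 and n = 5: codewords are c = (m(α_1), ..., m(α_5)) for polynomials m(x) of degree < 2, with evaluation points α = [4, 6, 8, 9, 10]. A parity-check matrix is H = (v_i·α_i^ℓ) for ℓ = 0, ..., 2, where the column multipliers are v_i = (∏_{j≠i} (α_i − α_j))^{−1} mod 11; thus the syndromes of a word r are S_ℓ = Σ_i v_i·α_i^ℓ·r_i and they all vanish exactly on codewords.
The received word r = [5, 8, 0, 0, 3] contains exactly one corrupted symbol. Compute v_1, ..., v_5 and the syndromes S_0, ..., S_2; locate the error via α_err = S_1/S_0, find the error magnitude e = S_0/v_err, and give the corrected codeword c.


S = (10, 2, 7), error at position 4, error magnitude e = 4, c = [5, 8, 0, 7, 3].

Step 1: column multipliers v_i = (∏_{j≠i}(α_i − α_j))^{−1} mod 11.
  i = 1 (α = 4): (4−6)(4−8)(4−9)(4−10) = (−2)·(−4)·(−5)·(−6) = 240 ≡ 9, so v_1 = 9^{−1} = 5 (mod 11).
  i = 2 (α = 6): (6−4)(6−8)(6−9)(6−10) = 2·(−2)·(−3)·(−4) = −48 ≡ 7, so v_2 = 7^{−1} = 8 (mod 11).
  i = 3 (α = 8): (8−4)(8−6)(8−9)(8−10) = 4·2·(−1)·(−2) = 16 ≡ 5, so v_3 = 5^{−1} = 9 (mod 11).
  i = 4 (α = 9): (9−4)(9−6)(9−8)(9−10) = 5·3·1·(−1) = −15 ≡ 7, so v_4 = 7^{−1} = 8 (mod 11).
  i = 5 (α = 10): (10−4)(10−6)(10−8)(10−9) = 6·4·2·1 = 48 ≡ 4, so v_5 = 4^{−1} = 3 (mod 11).
  v = [5, 8, 9, 8, 3].
Step 2: syndromes of r = [5, 8, 0, 0, 3] (all sums mod 11).
  S_0 = Σ v_i r_i = 5·5 + 8·8 + 9·0 + 8·0 + 3·3 = 98 ≡ 10.
  S_1 = Σ v_i α_i r_i = 5·4·5 + 8·6·8 + 9·8·0 + 8·9·0 + 3·10·3 = 574 ≡ 2.
  α_i^2 mod 11 = [5, 3, 9, 4, 1].
  S_2 = Σ v_i α_i^2 r_i = 5·5·5 + 8·3·8 + 9·9·0 + 8·4·0 + 3·1·3 = 326 ≡ 7.
  S = (10, 2, 7) ≠ 0, so r is not a codeword (an error is present).
Step 3: locate the error. For a single error e at position i, S_ℓ = v_i·e·α_i^ℓ, so α_err = S_1/S_0.
  S_0^{−1} = 10^{−1} = 10 (mod 11), so α_err = 2·10 = 20 ≡ 9 = α_4. Error position i = 4.
  Consistency check: S_2/S_1 = 7·6 = 42 ≡ 9 = α_err ✓ (single-error assumption holds).
Step 4: error magnitude e = S_0/v_4 = S_0·∏_{j≠4}(α_4 − α_j) = 10·7 = 70 ≡ 4 (mod 11).
Step 5: correct position 4: c_4 = r_4 − e = 0 − 4 ≡ 7 (mod 11). Hence c = [5, 8, 0, 7, 3].
  Check: interpolating c through the α_i gives m(x) = 10 + 7·x (degree < 2) with m(α_i) = c_i for every i, so c is indeed a codeword.


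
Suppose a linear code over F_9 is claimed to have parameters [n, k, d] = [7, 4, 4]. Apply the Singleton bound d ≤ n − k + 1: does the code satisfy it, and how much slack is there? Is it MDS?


Singleton RHS = n − k + 1 = 4, slack = 0, bound satisfied, MDS.

Singleton bound: d ≤ n − k + 1.
Here n = 7, k = 4, so n − k + 1 = 4.
Given d = 4, check d ≤ 4: YES.
Slack = (n − k + 1) − d = 0.
The code is MDS (slack = 0).
Description: the claimed parameters are [7, 4, 4]_9; such a code would be MDS (meets Singleton bound).


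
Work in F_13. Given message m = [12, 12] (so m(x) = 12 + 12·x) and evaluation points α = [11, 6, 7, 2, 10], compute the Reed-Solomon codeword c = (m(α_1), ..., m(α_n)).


c = [1, 6, 5, 10, 2]

Message polynomial: m(x) = 12 + 12·x (mod 13).
For each evaluation point α_i, compute m(α_i) mod 13:
  α_1 = 11: Horner steps 12 → 1, so m(11) = 1.
  α_2 = 6: Horner steps 12 → 6, so m(6) = 6.
  α_3 = 7: Horner steps 12 → 5, so m(7) = 5.
  α_4 = 2: Horner steps 12 → 10, so m(2) = 10.
  α_5 = 10: Horner steps 12 → 2, so m(10) = 2.
Codeword c = [1, 6, 5, 10, 2] ∈ F_13^5.


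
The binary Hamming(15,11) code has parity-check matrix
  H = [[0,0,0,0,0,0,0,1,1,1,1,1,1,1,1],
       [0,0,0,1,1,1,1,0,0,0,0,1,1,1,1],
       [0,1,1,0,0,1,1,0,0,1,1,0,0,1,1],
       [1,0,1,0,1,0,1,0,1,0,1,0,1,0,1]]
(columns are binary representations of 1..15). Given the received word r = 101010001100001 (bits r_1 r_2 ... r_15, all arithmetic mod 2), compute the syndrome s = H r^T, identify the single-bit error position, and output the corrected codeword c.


s = (1, 0, 1, 1)^T, error position = 11, corrected codeword c = 101010001110001

Compute s = H r^T mod 2 one row at a time:
  s_1 = 0 + 1 + 1 + 0 + 0 + 0 + 0 + 1 = 3 ≡ 1 (mod 2).
  s_2 = 0 + 1 + 0 + 0 + 0 + 0 + 0 + 1 = 2 ≡ 0 (mod 2).
  s_3 = 0 + 1 + 0 + 0 + 1 + 0 + 0 + 1 = 3 ≡ 1 (mod 2).
  s_4 = 1 + 1 + 1 + 0 + 1 + 0 + 0 + 1 = 5 ≡ 1 (mod 2).
s = (1, 0, 1, 1)^T — this equals column 11 of H (binary 1011), so error is at position 11.
Correct: flip bit 11 of r = 101010001100001 to get c = 101010001110001.


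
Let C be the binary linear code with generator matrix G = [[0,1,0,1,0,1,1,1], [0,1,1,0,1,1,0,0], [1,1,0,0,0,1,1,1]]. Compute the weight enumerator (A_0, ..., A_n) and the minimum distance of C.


Weight distribution: A_0 = 1, A_2 = 1, A_4 = 1, A_5 = 4, A_6 = 1. Minimum distance d = 2.

Enumerate all 2^3 = 8 messages m ∈ F_2^3.
For each, compute codeword c = mG in F_2^8, then tally its weight.
  m = 000 → c = 00000000, weight = 0.
  m = 100 → c = 01010111, weight = 5.
  m = 010 → c = 01101100, weight = 4.
  m = 110 → c = 00111011, weight = 5.
  m = 001 → c = 11000111, weight = 5.
  m = 101 → c = 10010000, weight = 2.
  m = 011 → c = 10101011, weight = 5.
  m = 111 → c = 11111100, weight = 6.
Tally weights:
  weight 0: 1 codewords.
  weight 2: 1 codewords.
  weight 4: 1 codewords.
  weight 5: 4 codewords.
  weight 6: 1 codewords.
Minimum distance d = smallest w > 0 with A_w > 0 = 2.
Sanity: Σ A_w = 8 = 2^3 = 8 ✓.
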